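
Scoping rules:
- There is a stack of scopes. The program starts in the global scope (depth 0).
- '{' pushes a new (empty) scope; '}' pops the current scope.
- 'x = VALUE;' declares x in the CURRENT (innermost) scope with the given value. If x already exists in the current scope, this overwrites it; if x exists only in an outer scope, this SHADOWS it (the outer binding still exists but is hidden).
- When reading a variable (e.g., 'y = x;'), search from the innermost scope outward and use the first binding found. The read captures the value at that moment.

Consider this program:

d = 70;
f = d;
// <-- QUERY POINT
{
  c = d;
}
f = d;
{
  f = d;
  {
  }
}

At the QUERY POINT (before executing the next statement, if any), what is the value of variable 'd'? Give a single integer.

Step 1: declare d=70 at depth 0
Step 2: declare f=(read d)=70 at depth 0
Visible at query point: d=70 f=70

Answer: 70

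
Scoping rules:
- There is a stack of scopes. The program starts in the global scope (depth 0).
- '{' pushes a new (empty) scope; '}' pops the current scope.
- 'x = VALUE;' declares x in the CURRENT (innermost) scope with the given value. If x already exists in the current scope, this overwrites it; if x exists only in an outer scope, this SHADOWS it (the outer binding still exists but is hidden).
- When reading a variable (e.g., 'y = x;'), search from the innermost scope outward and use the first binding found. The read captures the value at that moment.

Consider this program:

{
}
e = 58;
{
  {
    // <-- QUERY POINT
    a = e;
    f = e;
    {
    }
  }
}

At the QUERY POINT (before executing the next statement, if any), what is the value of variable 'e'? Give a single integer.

Answer: 58

Derivation:
Step 1: enter scope (depth=1)
Step 2: exit scope (depth=0)
Step 3: declare e=58 at depth 0
Step 4: enter scope (depth=1)
Step 5: enter scope (depth=2)
Visible at query point: e=58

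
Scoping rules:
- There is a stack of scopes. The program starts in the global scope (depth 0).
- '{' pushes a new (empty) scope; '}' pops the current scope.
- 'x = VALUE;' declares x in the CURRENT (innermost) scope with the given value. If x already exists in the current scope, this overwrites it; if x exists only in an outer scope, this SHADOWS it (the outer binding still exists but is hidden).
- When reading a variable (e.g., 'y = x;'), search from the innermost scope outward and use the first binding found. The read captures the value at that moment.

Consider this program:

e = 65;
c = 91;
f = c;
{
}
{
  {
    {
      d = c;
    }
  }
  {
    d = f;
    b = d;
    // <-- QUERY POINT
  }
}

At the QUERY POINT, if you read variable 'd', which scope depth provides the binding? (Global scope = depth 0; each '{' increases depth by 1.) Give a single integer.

Step 1: declare e=65 at depth 0
Step 2: declare c=91 at depth 0
Step 3: declare f=(read c)=91 at depth 0
Step 4: enter scope (depth=1)
Step 5: exit scope (depth=0)
Step 6: enter scope (depth=1)
Step 7: enter scope (depth=2)
Step 8: enter scope (depth=3)
Step 9: declare d=(read c)=91 at depth 3
Step 10: exit scope (depth=2)
Step 11: exit scope (depth=1)
Step 12: enter scope (depth=2)
Step 13: declare d=(read f)=91 at depth 2
Step 14: declare b=(read d)=91 at depth 2
Visible at query point: b=91 c=91 d=91 e=65 f=91

Answer: 2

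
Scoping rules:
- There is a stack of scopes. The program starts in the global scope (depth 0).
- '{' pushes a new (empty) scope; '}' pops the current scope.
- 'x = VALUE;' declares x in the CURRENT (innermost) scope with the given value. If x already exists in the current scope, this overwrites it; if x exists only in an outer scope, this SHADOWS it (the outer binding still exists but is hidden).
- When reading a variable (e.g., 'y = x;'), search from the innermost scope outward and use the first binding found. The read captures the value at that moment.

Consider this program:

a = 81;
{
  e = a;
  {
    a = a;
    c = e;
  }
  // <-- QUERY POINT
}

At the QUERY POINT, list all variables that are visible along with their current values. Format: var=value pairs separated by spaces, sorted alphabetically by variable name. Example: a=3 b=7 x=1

Answer: a=81 e=81

Derivation:
Step 1: declare a=81 at depth 0
Step 2: enter scope (depth=1)
Step 3: declare e=(read a)=81 at depth 1
Step 4: enter scope (depth=2)
Step 5: declare a=(read a)=81 at depth 2
Step 6: declare c=(read e)=81 at depth 2
Step 7: exit scope (depth=1)
Visible at query point: a=81 e=81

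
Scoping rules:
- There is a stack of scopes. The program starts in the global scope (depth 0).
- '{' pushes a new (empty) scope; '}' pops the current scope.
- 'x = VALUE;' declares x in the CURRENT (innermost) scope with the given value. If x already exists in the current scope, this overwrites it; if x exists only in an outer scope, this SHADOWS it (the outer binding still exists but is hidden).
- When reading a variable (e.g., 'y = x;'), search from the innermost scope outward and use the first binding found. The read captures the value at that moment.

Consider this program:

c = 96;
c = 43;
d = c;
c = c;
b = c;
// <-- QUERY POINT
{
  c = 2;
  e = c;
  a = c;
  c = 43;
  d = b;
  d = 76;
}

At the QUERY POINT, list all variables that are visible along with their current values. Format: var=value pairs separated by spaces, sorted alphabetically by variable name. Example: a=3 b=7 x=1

Step 1: declare c=96 at depth 0
Step 2: declare c=43 at depth 0
Step 3: declare d=(read c)=43 at depth 0
Step 4: declare c=(read c)=43 at depth 0
Step 5: declare b=(read c)=43 at depth 0
Visible at query point: b=43 c=43 d=43

Answer: b=43 c=43 d=43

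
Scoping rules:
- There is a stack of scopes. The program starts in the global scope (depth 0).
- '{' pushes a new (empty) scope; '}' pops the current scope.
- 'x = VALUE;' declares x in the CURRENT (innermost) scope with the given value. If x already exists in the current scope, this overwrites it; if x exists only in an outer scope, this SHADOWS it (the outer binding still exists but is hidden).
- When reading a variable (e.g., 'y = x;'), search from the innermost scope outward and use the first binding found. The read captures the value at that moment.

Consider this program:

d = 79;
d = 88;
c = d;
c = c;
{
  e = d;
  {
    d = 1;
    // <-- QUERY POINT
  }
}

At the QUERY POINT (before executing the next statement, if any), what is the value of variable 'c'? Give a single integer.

Answer: 88

Derivation:
Step 1: declare d=79 at depth 0
Step 2: declare d=88 at depth 0
Step 3: declare c=(read d)=88 at depth 0
Step 4: declare c=(read c)=88 at depth 0
Step 5: enter scope (depth=1)
Step 6: declare e=(read d)=88 at depth 1
Step 7: enter scope (depth=2)
Step 8: declare d=1 at depth 2
Visible at query point: c=88 d=1 e=88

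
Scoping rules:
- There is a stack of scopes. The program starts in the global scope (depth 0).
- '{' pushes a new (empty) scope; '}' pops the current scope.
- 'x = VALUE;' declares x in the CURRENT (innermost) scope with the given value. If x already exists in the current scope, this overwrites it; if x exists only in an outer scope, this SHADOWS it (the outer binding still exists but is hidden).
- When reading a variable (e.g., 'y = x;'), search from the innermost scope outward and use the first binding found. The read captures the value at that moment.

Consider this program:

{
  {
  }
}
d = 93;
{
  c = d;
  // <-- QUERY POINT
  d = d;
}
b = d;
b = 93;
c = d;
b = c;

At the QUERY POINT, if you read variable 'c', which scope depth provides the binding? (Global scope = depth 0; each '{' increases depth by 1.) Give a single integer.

Answer: 1

Derivation:
Step 1: enter scope (depth=1)
Step 2: enter scope (depth=2)
Step 3: exit scope (depth=1)
Step 4: exit scope (depth=0)
Step 5: declare d=93 at depth 0
Step 6: enter scope (depth=1)
Step 7: declare c=(read d)=93 at depth 1
Visible at query point: c=93 d=93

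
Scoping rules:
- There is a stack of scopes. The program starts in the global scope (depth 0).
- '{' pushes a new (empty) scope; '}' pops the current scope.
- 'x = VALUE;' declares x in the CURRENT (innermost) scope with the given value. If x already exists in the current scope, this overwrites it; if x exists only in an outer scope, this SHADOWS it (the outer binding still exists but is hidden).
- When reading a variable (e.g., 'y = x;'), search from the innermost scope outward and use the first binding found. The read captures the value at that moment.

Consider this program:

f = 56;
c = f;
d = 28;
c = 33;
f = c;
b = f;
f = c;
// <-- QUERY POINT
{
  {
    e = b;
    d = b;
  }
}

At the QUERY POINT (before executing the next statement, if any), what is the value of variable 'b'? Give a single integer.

Answer: 33

Derivation:
Step 1: declare f=56 at depth 0
Step 2: declare c=(read f)=56 at depth 0
Step 3: declare d=28 at depth 0
Step 4: declare c=33 at depth 0
Step 5: declare f=(read c)=33 at depth 0
Step 6: declare b=(read f)=33 at depth 0
Step 7: declare f=(read c)=33 at depth 0
Visible at query point: b=33 c=33 d=28 f=33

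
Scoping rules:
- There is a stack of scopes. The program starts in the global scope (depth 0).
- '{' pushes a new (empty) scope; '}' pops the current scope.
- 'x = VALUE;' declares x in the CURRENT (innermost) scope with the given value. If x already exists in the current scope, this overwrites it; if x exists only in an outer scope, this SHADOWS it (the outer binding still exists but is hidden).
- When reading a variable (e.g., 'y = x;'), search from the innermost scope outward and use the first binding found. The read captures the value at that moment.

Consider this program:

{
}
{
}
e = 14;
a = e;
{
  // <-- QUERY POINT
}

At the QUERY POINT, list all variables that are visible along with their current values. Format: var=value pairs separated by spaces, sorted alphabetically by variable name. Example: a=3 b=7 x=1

Answer: a=14 e=14

Derivation:
Step 1: enter scope (depth=1)
Step 2: exit scope (depth=0)
Step 3: enter scope (depth=1)
Step 4: exit scope (depth=0)
Step 5: declare e=14 at depth 0
Step 6: declare a=(read e)=14 at depth 0
Step 7: enter scope (depth=1)
Visible at query point: a=14 e=14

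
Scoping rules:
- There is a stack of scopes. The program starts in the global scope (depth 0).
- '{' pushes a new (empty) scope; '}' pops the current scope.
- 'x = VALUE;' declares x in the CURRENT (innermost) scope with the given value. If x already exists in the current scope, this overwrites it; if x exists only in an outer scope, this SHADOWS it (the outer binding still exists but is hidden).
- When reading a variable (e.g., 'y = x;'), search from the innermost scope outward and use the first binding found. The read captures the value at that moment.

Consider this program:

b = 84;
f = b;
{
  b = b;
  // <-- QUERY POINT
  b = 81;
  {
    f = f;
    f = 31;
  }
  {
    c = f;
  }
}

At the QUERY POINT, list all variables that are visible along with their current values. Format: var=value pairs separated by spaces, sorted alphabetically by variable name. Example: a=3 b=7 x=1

Step 1: declare b=84 at depth 0
Step 2: declare f=(read b)=84 at depth 0
Step 3: enter scope (depth=1)
Step 4: declare b=(read b)=84 at depth 1
Visible at query point: b=84 f=84

Answer: b=84 f=84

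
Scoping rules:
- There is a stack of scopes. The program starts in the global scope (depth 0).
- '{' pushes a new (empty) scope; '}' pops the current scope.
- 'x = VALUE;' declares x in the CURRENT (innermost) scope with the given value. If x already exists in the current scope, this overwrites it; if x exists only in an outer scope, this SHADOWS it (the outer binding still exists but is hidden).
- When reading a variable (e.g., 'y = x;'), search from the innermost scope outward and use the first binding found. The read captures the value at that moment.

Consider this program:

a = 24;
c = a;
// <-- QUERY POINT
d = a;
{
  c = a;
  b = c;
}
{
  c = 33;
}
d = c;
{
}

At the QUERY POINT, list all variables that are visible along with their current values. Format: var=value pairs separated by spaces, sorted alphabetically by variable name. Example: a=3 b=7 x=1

Step 1: declare a=24 at depth 0
Step 2: declare c=(read a)=24 at depth 0
Visible at query point: a=24 c=24

Answer: a=24 c=24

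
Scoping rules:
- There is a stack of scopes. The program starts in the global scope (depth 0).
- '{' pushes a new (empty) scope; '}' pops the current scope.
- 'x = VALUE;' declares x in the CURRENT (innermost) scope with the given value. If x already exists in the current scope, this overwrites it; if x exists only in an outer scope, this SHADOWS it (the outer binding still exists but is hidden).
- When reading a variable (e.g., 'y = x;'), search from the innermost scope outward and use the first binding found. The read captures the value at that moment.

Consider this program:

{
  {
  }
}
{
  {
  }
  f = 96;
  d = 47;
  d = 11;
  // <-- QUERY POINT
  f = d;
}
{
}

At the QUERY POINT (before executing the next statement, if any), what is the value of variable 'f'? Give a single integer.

Answer: 96

Derivation:
Step 1: enter scope (depth=1)
Step 2: enter scope (depth=2)
Step 3: exit scope (depth=1)
Step 4: exit scope (depth=0)
Step 5: enter scope (depth=1)
Step 6: enter scope (depth=2)
Step 7: exit scope (depth=1)
Step 8: declare f=96 at depth 1
Step 9: declare d=47 at depth 1
Step 10: declare d=11 at depth 1
Visible at query point: d=11 f=96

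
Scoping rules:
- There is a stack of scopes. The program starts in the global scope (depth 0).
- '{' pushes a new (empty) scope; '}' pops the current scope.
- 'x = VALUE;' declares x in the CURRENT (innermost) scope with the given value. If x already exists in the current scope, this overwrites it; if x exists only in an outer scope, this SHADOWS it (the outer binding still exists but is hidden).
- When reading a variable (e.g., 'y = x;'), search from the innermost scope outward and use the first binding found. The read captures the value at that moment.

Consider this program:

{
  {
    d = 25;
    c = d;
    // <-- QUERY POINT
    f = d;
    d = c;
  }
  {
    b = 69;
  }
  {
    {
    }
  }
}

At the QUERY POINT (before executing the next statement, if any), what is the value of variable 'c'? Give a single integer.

Step 1: enter scope (depth=1)
Step 2: enter scope (depth=2)
Step 3: declare d=25 at depth 2
Step 4: declare c=(read d)=25 at depth 2
Visible at query point: c=25 d=25

Answer: 25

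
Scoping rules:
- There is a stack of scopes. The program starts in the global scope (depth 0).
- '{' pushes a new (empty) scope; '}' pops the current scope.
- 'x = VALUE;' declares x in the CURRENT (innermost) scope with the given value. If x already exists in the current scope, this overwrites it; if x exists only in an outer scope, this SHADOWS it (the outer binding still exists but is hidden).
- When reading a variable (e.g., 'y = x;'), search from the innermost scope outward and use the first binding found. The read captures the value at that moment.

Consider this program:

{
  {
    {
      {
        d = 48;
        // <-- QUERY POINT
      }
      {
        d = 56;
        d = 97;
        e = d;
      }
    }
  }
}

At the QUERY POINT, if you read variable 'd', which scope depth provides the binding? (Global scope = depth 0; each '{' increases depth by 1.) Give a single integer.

Answer: 4

Derivation:
Step 1: enter scope (depth=1)
Step 2: enter scope (depth=2)
Step 3: enter scope (depth=3)
Step 4: enter scope (depth=4)
Step 5: declare d=48 at depth 4
Visible at query point: d=48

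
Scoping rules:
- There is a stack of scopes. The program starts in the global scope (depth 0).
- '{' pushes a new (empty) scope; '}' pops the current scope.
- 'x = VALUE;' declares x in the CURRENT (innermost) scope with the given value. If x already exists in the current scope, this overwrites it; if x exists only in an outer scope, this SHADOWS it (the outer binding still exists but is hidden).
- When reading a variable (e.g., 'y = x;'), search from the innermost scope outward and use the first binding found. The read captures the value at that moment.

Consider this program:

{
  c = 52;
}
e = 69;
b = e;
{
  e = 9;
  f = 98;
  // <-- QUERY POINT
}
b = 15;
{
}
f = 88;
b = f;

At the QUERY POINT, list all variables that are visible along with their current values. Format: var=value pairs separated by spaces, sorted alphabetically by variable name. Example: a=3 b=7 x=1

Step 1: enter scope (depth=1)
Step 2: declare c=52 at depth 1
Step 3: exit scope (depth=0)
Step 4: declare e=69 at depth 0
Step 5: declare b=(read e)=69 at depth 0
Step 6: enter scope (depth=1)
Step 7: declare e=9 at depth 1
Step 8: declare f=98 at depth 1
Visible at query point: b=69 e=9 f=98

Answer: b=69 e=9 f=98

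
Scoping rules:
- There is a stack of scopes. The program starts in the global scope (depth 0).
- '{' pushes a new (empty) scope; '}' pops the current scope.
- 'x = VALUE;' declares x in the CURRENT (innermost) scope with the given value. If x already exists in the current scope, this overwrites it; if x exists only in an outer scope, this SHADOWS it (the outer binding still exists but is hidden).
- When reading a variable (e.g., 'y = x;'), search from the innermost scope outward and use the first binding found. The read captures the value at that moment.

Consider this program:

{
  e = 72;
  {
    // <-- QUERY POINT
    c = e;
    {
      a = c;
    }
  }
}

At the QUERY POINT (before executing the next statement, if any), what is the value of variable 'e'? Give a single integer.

Step 1: enter scope (depth=1)
Step 2: declare e=72 at depth 1
Step 3: enter scope (depth=2)
Visible at query point: e=72

Answer: 72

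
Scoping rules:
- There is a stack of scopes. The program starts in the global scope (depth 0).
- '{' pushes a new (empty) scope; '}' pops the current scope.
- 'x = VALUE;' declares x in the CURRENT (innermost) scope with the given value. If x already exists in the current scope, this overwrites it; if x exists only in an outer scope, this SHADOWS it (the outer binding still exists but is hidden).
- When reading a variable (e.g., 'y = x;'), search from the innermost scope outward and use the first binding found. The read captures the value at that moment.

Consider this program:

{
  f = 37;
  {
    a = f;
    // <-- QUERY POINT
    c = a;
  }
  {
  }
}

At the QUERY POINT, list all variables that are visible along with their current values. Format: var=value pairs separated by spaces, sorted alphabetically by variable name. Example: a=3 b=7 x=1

Step 1: enter scope (depth=1)
Step 2: declare f=37 at depth 1
Step 3: enter scope (depth=2)
Step 4: declare a=(read f)=37 at depth 2
Visible at query point: a=37 f=37

Answer: a=37 f=37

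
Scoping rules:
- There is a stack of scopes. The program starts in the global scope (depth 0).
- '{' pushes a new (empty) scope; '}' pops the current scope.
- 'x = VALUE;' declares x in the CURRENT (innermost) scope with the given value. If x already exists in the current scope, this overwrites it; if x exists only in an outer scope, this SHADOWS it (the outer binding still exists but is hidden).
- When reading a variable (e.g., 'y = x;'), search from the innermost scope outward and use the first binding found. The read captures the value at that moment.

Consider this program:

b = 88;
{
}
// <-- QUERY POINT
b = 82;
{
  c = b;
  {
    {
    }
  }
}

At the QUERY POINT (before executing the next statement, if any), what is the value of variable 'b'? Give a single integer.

Answer: 88

Derivation:
Step 1: declare b=88 at depth 0
Step 2: enter scope (depth=1)
Step 3: exit scope (depth=0)
Visible at query point: b=88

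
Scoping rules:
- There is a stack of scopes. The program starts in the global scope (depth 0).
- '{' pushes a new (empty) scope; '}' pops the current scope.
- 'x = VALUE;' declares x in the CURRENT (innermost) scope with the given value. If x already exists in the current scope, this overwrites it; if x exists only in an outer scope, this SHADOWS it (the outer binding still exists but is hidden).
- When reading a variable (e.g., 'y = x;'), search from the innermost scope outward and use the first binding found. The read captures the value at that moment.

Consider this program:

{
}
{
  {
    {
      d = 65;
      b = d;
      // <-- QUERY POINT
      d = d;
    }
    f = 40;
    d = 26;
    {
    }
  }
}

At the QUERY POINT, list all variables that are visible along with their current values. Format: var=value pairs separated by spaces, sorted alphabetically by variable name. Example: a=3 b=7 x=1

Answer: b=65 d=65

Derivation:
Step 1: enter scope (depth=1)
Step 2: exit scope (depth=0)
Step 3: enter scope (depth=1)
Step 4: enter scope (depth=2)
Step 5: enter scope (depth=3)
Step 6: declare d=65 at depth 3
Step 7: declare b=(read d)=65 at depth 3
Visible at query point: b=65 d=65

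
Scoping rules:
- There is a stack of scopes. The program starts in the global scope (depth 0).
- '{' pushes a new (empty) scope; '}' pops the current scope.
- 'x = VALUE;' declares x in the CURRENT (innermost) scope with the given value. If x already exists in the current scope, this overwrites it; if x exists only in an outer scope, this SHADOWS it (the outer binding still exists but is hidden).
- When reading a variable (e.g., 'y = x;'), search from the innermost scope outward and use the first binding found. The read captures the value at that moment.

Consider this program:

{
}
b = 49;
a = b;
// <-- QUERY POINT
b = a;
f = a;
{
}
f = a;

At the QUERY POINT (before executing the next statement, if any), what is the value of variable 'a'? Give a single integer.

Step 1: enter scope (depth=1)
Step 2: exit scope (depth=0)
Step 3: declare b=49 at depth 0
Step 4: declare a=(read b)=49 at depth 0
Visible at query point: a=49 b=49

Answer: 49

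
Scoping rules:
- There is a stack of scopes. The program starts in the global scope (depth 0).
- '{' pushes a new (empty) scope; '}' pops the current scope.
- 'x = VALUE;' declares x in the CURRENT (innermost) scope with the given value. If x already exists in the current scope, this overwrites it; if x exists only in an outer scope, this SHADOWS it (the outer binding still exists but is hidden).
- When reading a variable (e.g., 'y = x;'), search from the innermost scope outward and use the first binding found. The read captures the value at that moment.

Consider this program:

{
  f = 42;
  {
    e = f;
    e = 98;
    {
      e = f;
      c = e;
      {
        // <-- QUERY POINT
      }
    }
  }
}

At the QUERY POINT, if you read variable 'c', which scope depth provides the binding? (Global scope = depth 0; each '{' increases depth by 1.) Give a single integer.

Step 1: enter scope (depth=1)
Step 2: declare f=42 at depth 1
Step 3: enter scope (depth=2)
Step 4: declare e=(read f)=42 at depth 2
Step 5: declare e=98 at depth 2
Step 6: enter scope (depth=3)
Step 7: declare e=(read f)=42 at depth 3
Step 8: declare c=(read e)=42 at depth 3
Step 9: enter scope (depth=4)
Visible at query point: c=42 e=42 f=42

Answer: 3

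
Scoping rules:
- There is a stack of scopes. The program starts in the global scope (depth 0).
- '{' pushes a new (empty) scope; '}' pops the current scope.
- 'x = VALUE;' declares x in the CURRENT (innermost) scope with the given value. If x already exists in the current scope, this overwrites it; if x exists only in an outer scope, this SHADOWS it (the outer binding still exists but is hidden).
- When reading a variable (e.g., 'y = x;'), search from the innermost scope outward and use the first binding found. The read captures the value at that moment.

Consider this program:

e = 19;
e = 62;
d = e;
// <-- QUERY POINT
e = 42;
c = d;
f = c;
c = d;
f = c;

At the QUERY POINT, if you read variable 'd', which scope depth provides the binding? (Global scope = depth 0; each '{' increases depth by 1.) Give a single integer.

Answer: 0

Derivation:
Step 1: declare e=19 at depth 0
Step 2: declare e=62 at depth 0
Step 3: declare d=(read e)=62 at depth 0
Visible at query point: d=62 e=62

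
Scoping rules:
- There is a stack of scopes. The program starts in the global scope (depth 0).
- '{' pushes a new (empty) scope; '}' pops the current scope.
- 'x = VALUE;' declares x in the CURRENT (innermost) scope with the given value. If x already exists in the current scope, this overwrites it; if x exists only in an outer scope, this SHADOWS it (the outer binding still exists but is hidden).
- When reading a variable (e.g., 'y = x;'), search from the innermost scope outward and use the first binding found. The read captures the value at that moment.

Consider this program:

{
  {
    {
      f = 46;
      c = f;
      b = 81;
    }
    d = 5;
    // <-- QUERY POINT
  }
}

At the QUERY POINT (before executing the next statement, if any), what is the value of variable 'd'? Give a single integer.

Answer: 5

Derivation:
Step 1: enter scope (depth=1)
Step 2: enter scope (depth=2)
Step 3: enter scope (depth=3)
Step 4: declare f=46 at depth 3
Step 5: declare c=(read f)=46 at depth 3
Step 6: declare b=81 at depth 3
Step 7: exit scope (depth=2)
Step 8: declare d=5 at depth 2
Visible at query point: d=5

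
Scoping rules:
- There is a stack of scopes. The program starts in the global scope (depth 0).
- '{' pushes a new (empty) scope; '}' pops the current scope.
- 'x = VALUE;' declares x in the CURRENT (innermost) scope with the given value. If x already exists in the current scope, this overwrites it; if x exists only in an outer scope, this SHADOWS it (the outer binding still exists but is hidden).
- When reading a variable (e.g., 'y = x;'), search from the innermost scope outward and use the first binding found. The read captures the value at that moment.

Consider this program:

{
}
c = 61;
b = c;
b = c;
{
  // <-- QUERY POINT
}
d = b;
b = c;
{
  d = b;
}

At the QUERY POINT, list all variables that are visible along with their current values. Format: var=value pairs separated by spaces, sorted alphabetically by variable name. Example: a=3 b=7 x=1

Step 1: enter scope (depth=1)
Step 2: exit scope (depth=0)
Step 3: declare c=61 at depth 0
Step 4: declare b=(read c)=61 at depth 0
Step 5: declare b=(read c)=61 at depth 0
Step 6: enter scope (depth=1)
Visible at query point: b=61 c=61

Answer: b=61 c=61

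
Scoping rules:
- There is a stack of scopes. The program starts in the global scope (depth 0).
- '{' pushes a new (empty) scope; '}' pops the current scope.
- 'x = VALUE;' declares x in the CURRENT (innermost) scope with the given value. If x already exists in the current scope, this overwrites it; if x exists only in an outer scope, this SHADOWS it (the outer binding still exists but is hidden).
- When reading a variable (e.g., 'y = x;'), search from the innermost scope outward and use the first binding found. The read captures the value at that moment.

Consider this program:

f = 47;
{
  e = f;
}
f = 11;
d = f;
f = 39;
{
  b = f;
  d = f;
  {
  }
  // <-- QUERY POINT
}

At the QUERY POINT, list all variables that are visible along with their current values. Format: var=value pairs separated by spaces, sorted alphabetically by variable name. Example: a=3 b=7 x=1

Step 1: declare f=47 at depth 0
Step 2: enter scope (depth=1)
Step 3: declare e=(read f)=47 at depth 1
Step 4: exit scope (depth=0)
Step 5: declare f=11 at depth 0
Step 6: declare d=(read f)=11 at depth 0
Step 7: declare f=39 at depth 0
Step 8: enter scope (depth=1)
Step 9: declare b=(read f)=39 at depth 1
Step 10: declare d=(read f)=39 at depth 1
Step 11: enter scope (depth=2)
Step 12: exit scope (depth=1)
Visible at query point: b=39 d=39 f=39

Answer: b=39 d=39 f=39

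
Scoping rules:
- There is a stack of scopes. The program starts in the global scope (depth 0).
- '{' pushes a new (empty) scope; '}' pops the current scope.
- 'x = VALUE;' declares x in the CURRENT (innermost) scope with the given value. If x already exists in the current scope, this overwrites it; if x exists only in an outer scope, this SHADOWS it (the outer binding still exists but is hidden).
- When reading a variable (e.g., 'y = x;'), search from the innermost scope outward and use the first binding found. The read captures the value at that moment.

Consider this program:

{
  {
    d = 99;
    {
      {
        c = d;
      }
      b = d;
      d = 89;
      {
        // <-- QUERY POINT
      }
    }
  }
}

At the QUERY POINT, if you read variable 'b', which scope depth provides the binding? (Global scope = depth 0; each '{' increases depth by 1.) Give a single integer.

Step 1: enter scope (depth=1)
Step 2: enter scope (depth=2)
Step 3: declare d=99 at depth 2
Step 4: enter scope (depth=3)
Step 5: enter scope (depth=4)
Step 6: declare c=(read d)=99 at depth 4
Step 7: exit scope (depth=3)
Step 8: declare b=(read d)=99 at depth 3
Step 9: declare d=89 at depth 3
Step 10: enter scope (depth=4)
Visible at query point: b=99 d=89

Answer: 3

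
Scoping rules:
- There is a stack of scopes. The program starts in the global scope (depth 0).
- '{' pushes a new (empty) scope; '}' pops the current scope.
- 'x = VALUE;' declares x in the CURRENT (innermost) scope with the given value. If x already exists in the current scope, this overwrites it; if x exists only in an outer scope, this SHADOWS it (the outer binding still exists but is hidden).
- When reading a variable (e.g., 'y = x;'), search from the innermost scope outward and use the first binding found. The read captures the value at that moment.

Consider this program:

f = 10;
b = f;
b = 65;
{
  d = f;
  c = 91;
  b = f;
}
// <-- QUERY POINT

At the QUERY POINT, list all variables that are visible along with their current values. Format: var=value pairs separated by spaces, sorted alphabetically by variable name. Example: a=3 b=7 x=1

Answer: b=65 f=10

Derivation:
Step 1: declare f=10 at depth 0
Step 2: declare b=(read f)=10 at depth 0
Step 3: declare b=65 at depth 0
Step 4: enter scope (depth=1)
Step 5: declare d=(read f)=10 at depth 1
Step 6: declare c=91 at depth 1
Step 7: declare b=(read f)=10 at depth 1
Step 8: exit scope (depth=0)
Visible at query point: b=65 f=10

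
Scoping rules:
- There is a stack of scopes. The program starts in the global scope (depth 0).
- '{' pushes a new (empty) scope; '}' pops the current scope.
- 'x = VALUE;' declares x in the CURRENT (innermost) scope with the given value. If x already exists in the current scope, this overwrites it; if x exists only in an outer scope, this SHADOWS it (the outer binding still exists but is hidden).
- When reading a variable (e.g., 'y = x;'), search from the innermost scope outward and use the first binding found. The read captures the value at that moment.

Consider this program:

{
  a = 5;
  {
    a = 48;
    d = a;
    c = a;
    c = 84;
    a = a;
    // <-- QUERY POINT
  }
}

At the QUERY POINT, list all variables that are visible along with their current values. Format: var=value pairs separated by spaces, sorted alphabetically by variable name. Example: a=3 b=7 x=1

Step 1: enter scope (depth=1)
Step 2: declare a=5 at depth 1
Step 3: enter scope (depth=2)
Step 4: declare a=48 at depth 2
Step 5: declare d=(read a)=48 at depth 2
Step 6: declare c=(read a)=48 at depth 2
Step 7: declare c=84 at depth 2
Step 8: declare a=(read a)=48 at depth 2
Visible at query point: a=48 c=84 d=48

Answer: a=48 c=84 d=48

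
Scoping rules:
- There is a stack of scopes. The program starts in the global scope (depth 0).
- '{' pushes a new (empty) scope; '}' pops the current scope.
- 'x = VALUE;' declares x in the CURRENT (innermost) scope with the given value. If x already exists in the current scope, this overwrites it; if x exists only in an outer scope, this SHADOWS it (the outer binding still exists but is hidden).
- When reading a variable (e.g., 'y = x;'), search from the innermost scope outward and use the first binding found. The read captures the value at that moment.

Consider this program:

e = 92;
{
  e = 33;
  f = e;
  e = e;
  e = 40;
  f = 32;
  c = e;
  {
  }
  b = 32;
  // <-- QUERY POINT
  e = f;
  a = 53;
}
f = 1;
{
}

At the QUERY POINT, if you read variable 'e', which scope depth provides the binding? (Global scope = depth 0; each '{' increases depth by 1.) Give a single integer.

Answer: 1

Derivation:
Step 1: declare e=92 at depth 0
Step 2: enter scope (depth=1)
Step 3: declare e=33 at depth 1
Step 4: declare f=(read e)=33 at depth 1
Step 5: declare e=(read e)=33 at depth 1
Step 6: declare e=40 at depth 1
Step 7: declare f=32 at depth 1
Step 8: declare c=(read e)=40 at depth 1
Step 9: enter scope (depth=2)
Step 10: exit scope (depth=1)
Step 11: declare b=32 at depth 1
Visible at query point: b=32 c=40 e=40 f=32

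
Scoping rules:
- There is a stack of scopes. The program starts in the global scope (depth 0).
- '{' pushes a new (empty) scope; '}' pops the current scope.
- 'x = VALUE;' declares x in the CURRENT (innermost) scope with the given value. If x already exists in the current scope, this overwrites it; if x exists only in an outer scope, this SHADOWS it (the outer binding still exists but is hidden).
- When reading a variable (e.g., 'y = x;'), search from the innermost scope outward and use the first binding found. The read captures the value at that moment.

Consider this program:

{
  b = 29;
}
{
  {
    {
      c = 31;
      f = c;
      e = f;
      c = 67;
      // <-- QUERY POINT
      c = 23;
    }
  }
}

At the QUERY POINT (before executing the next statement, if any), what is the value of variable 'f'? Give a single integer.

Answer: 31

Derivation:
Step 1: enter scope (depth=1)
Step 2: declare b=29 at depth 1
Step 3: exit scope (depth=0)
Step 4: enter scope (depth=1)
Step 5: enter scope (depth=2)
Step 6: enter scope (depth=3)
Step 7: declare c=31 at depth 3
Step 8: declare f=(read c)=31 at depth 3
Step 9: declare e=(read f)=31 at depth 3
Step 10: declare c=67 at depth 3
Visible at query point: c=67 e=31 f=31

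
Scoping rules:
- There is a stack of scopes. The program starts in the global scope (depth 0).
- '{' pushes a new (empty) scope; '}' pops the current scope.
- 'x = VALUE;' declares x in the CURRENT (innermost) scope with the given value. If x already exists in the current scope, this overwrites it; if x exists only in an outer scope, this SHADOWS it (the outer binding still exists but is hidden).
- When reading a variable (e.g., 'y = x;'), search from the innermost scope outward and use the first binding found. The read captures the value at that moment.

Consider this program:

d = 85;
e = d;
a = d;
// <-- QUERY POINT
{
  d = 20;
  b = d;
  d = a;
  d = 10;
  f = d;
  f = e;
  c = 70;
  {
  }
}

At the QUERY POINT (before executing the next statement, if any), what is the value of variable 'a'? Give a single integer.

Answer: 85

Derivation:
Step 1: declare d=85 at depth 0
Step 2: declare e=(read d)=85 at depth 0
Step 3: declare a=(read d)=85 at depth 0
Visible at query point: a=85 d=85 e=85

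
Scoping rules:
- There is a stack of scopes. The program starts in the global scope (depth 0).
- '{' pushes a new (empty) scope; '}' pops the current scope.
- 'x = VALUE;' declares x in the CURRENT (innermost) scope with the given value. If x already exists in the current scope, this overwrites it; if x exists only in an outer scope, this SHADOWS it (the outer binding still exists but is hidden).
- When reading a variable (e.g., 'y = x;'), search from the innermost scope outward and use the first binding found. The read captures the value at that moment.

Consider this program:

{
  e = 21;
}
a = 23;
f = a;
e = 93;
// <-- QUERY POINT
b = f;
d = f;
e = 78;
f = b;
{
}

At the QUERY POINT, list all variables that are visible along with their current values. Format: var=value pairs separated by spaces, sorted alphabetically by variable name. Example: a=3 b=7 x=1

Step 1: enter scope (depth=1)
Step 2: declare e=21 at depth 1
Step 3: exit scope (depth=0)
Step 4: declare a=23 at depth 0
Step 5: declare f=(read a)=23 at depth 0
Step 6: declare e=93 at depth 0
Visible at query point: a=23 e=93 f=23

Answer: a=23 e=93 f=23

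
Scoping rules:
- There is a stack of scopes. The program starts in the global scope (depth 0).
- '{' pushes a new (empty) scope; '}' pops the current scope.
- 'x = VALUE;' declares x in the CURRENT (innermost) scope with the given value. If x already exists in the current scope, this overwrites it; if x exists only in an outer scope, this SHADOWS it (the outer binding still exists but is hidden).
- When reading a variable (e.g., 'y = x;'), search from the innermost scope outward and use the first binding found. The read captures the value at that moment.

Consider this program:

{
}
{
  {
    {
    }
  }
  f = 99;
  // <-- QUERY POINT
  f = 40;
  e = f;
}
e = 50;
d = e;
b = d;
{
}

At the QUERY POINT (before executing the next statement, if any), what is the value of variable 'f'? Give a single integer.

Step 1: enter scope (depth=1)
Step 2: exit scope (depth=0)
Step 3: enter scope (depth=1)
Step 4: enter scope (depth=2)
Step 5: enter scope (depth=3)
Step 6: exit scope (depth=2)
Step 7: exit scope (depth=1)
Step 8: declare f=99 at depth 1
Visible at query point: f=99

Answer: 99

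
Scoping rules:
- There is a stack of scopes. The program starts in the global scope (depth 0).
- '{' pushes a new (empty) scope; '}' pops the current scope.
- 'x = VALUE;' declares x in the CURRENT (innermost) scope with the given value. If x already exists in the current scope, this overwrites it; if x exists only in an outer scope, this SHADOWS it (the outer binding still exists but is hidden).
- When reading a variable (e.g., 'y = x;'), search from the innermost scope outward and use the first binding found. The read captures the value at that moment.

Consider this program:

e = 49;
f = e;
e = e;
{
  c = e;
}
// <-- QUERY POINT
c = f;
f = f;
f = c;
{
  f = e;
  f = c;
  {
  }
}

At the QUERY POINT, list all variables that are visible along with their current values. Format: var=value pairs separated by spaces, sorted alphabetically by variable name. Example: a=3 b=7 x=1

Step 1: declare e=49 at depth 0
Step 2: declare f=(read e)=49 at depth 0
Step 3: declare e=(read e)=49 at depth 0
Step 4: enter scope (depth=1)
Step 5: declare c=(read e)=49 at depth 1
Step 6: exit scope (depth=0)
Visible at query point: e=49 f=49

Answer: e=49 f=49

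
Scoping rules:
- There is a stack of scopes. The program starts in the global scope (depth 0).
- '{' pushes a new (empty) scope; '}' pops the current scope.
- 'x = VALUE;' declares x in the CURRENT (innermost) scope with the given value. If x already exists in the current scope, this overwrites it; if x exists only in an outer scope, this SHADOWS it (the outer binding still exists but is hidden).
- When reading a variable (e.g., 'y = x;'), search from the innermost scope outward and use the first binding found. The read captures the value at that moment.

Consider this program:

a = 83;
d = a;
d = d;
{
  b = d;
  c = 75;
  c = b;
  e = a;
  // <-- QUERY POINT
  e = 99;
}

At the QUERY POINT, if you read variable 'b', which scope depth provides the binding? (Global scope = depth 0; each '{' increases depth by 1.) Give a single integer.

Step 1: declare a=83 at depth 0
Step 2: declare d=(read a)=83 at depth 0
Step 3: declare d=(read d)=83 at depth 0
Step 4: enter scope (depth=1)
Step 5: declare b=(read d)=83 at depth 1
Step 6: declare c=75 at depth 1
Step 7: declare c=(read b)=83 at depth 1
Step 8: declare e=(read a)=83 at depth 1
Visible at query point: a=83 b=83 c=83 d=83 e=83

Answer: 1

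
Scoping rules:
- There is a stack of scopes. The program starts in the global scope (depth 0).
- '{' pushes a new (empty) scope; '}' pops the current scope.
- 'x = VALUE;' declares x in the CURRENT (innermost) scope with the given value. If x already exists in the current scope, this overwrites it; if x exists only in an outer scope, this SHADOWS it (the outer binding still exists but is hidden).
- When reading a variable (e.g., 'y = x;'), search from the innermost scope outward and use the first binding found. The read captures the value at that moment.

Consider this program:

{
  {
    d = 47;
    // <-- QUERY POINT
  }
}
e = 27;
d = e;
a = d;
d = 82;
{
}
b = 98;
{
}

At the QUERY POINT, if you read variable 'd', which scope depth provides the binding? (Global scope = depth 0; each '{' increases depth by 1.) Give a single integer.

Answer: 2

Derivation:
Step 1: enter scope (depth=1)
Step 2: enter scope (depth=2)
Step 3: declare d=47 at depth 2
Visible at query point: d=47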